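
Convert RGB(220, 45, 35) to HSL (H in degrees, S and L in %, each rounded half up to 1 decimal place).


Normalize: R'=220/255≈0.8627, G'=45/255≈0.1765, B'=35/255≈0.1373
Max=220/255, Min=35/255, Δ=Max-Min=185/255
L = (Max+Min)/2 = (220+35)/510 = 255/510 = 0.5 → L = 50.0%
L ≤ 0.5 → S = Δ/(Max+Min) = 185/(220+35) = 185/255 = 0.72549… → S = 72.5%
(the 1/255 factors cancel in S and H, so raw channel differences can be used)
Max is R' → H = 60 × (((G-B)/Δ) mod 6) = 60 × (((45-35)/185) mod 6)
  10/185 = 0.0540…
  H = 60 × 0.0540… = 3.243…° → H = 3.2°
= HSL(3.2°, 72.5%, 50.0%)


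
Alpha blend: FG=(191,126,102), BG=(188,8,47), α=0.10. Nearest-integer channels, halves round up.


C = α×F + (1-α)×B, with 1-α = 0.90
R: 0.10×191 + 0.90×188 = 19.10 + 169.20 = 188.30 → 188
G: 0.10×126 + 0.90×8 = 12.60 + 7.20 = 19.80 → 20
B: 0.10×102 + 0.90×47 = 10.20 + 42.30 = 52.50 → 53
= RGB(188, 20, 53)


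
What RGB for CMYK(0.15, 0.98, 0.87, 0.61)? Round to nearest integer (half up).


R = 255 × (1-C) × (1-K) = 255 × 0.85 × 0.39 = 84.5325 → 85
G = 255 × (1-M) × (1-K) = 255 × 0.02 × 0.39 = 1.989 → 2
B = 255 × (1-Y) × (1-K) = 255 × 0.13 × 0.39 = 12.9285 → 13
= RGB(85, 2, 13)


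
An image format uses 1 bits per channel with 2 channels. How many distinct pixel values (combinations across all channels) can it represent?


Total bits = 1 bits/channel × 2 channels = 2 bits
Distinct pixel values = 2^2
= 4 pixel values


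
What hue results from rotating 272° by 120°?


New hue = (H + rotation) mod 360
New hue = (272 + 120) mod 360
= 392 mod 360
= 32°


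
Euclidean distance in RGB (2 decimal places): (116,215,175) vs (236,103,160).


d = √[(R₁-R₂)² + (G₁-G₂)² + (B₁-B₂)²]
d = √[(116-236)² + (215-103)² + (175-160)²]
d = √[14400 + 12544 + 225]
d = √27169
d ≈ 164.83


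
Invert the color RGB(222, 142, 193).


Invert: (255-R, 255-G, 255-B)
R: 255-222 = 33
G: 255-142 = 113
B: 255-193 = 62
= RGB(33, 113, 62)


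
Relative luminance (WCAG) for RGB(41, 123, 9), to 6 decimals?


Linearize each channel (sRGB transfer function): c = v/255; c_lin = c/12.92 if c ≤ 0.04045, else ((c+0.055)/1.055)^2.4
  R: 41/255 ≈ 0.160784 > 0.04045 → ((0.160784+0.055)/1.055)^2.4 ≈ 0.022174
  G: 123/255 ≈ 0.482353 > 0.04045 → ((0.482353+0.055)/1.055)^2.4 ≈ 0.198069
  B: 9/255 ≈ 0.035294 ≤ 0.04045 → 0.035294/12.92 ≈ 0.002732
R_lin = 0.022174, G_lin = 0.198069, B_lin = 0.002732
L = 0.2126×R + 0.7152×G + 0.0722×B
L = 0.2126×0.022174 + 0.7152×0.198069 + 0.0722×0.002732
L ≈ 0.146571


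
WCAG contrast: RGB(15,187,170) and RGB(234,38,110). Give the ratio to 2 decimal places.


Linearize each sRGB channel c=v/255: c/12.92 if c ≤ 0.04045 else ((c+0.055)/1.055)^2.4
L = 0.2126×R_lin + 0.7152×G_lin + 0.0722×B_lin
Color 1 (15,187,170):
  R=15: 15/255≈0.0588 > 0.04045 → ((0.0588+0.055)/1.055)^2.4 ≈ 0.00478
  G=187: 187/255≈0.7333 > 0.04045 → ((0.7333+0.055)/1.055)^2.4 ≈ 0.49693
  B=170: 170/255≈0.6667 > 0.04045 → ((0.6667+0.055)/1.055)^2.4 ≈ 0.40198
  L1 = 0.2126×0.00478 + 0.7152×0.49693 + 0.0722×0.40198 ≈ 0.38544
Color 2 (234,38,110):
  R=234: 234/255≈0.9176 > 0.04045 → ((0.9176+0.055)/1.055)^2.4 ≈ 0.82279
  G=38: 38/255≈0.1490 > 0.04045 → ((0.1490+0.055)/1.055)^2.4 ≈ 0.01938
  B=110: 110/255≈0.4314 > 0.04045 → ((0.4314+0.055)/1.055)^2.4 ≈ 0.15593
  L2 = 0.2126×0.82279 + 0.7152×0.01938 + 0.0722×0.15593 ≈ 0.20004
Lighter = 0.38544, Darker = 0.20004
Ratio = (L_lighter + 0.05) / (L_darker + 0.05)
Ratio = (0.38544 + 0.05) / (0.20004 + 0.05) = 0.43544 / 0.25004 ≈ 1.7415
Ratio ≈ 1.74:1


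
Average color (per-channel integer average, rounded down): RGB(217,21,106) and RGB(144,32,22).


Midpoint: each channel = ⌊(C₁+C₂)/2⌋
R: ⌊(217+144)/2⌋ = 180
G: ⌊(21+32)/2⌋ = 26
B: ⌊(106+22)/2⌋ = 64
= RGB(180, 26, 64)


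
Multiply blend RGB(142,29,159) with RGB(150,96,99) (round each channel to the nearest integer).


Multiply: C = A×B/255, rounded to nearest integer
R: 142×150/255 = 21300/255 ≈ 83.529 → 84
G: 29×96/255 = 2784/255 ≈ 10.918 → 11
B: 159×99/255 = 15741/255 ≈ 61.729 → 62
= RGB(84, 11, 62)


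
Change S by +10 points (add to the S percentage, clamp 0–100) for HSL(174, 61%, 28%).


Original S = 61%
Adjustment = +10 percentage points
New S = 61 + (10) = 71
Clamp to [0, 100] → 71
= HSL(174°, 71%, 28%)


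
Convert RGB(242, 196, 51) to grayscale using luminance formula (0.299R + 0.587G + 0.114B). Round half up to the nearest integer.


Gray = 0.299×R + 0.587×G + 0.114×B
Gray = 0.299×242 + 0.587×196 + 0.114×51
Gray = 72.358 + 115.052 + 5.814
Gray = 193.224 → round half up → 193
Gray = 193


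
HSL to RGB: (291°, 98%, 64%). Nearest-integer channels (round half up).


H=291°, S=0.98, L=0.64
C = (1-|2L-1|)×S = (1-|0.28|)×0.98 = 0.7056
H' = H/60 = 291/60 ≈ 4.8500; X = C×(1-|H' mod 2 - 1|) = 0.59976
m = L - C/2 = 0.64 - 0.3528 = 0.2872
Sector ⌊H'⌋ = 4 → (R',G',B') = (0.59976, 0.0, 0.7056)
RGB = ((R'+m)×255, (G'+m)×255, (B'+m)×255) = (226.1748, 73.236, 253.164)
Round half up → RGB(226, 73, 253)


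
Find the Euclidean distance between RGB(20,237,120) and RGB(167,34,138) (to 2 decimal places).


d = √[(R₁-R₂)² + (G₁-G₂)² + (B₁-B₂)²]
d = √[(20-167)² + (237-34)² + (120-138)²]
d = √[21609 + 41209 + 324]
d = √63142
d ≈ 251.28


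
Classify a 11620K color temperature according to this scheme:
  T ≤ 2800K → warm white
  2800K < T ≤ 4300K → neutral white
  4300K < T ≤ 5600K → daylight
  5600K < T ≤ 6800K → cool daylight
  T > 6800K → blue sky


Temperature: 11620K
11620K > 6800K → blue sky
Classification: blue sky


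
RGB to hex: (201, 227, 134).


R = 201 → C9 (hex)
G = 227 → E3 (hex)
B = 134 → 86 (hex)
Hex = #C9E386


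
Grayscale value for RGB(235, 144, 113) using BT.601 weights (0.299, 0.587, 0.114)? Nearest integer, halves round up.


Gray = 0.299×R + 0.587×G + 0.114×B
Gray = 0.299×235 + 0.587×144 + 0.114×113
Gray = 70.265 + 84.528 + 12.882
Gray = 167.675 → round half up → 168
Gray = 168


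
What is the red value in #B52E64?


Color: #B52E64
R = B5 = 181
G = 2E = 46
B = 64 = 100
Red = 181


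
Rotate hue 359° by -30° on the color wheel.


New hue = (H + rotation) mod 360
New hue = (359 -30) mod 360
= 329 mod 360
= 329°


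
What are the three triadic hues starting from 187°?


Triadic: equally spaced at 120° intervals
H1 = 187°
H2 = (187 + 120) mod 360 = 307°
H3 = (187 + 240) mod 360 = 67°
Triadic = 187°, 307°, 67°


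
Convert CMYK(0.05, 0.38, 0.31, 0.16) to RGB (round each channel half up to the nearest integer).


R = 255 × (1-C) × (1-K) = 255 × 0.95 × 0.84 = 203.49 → 203
G = 255 × (1-M) × (1-K) = 255 × 0.62 × 0.84 = 132.804 → 133
B = 255 × (1-Y) × (1-K) = 255 × 0.69 × 0.84 = 147.798 → 148
= RGB(203, 133, 148)


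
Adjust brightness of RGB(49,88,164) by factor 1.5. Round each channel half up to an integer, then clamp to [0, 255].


Multiply each channel by 1.5, round half up, clamp to [0, 255]
R: 49×1.5 = 73.5 → round → 74
G: 88×1.5 = 132
B: 164×1.5 = 246
= RGB(74, 132, 246)


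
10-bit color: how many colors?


Colors = 2^bits = 2^10
= 1,024 colors


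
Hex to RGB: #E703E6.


E7 → 231 (R)
03 → 3 (G)
E6 → 230 (B)
= RGB(231, 3, 230)


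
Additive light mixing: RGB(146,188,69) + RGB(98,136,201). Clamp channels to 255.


Additive: each channel = min(255, C₁+C₂)
R: 146+98 = 244 → 244
G: 188+136 = 324 → 255
B: 69+201 = 270 → 255
= RGB(244, 255, 255)


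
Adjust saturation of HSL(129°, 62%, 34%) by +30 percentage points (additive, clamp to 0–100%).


Original S = 62%
Adjustment = +30 percentage points
New S = 62 + (30) = 92
Clamp to [0, 100] → 92
= HSL(129°, 92%, 34%)


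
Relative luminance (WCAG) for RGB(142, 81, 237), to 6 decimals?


Linearize each channel (sRGB transfer function): c = v/255; c_lin = c/12.92 if c ≤ 0.04045, else ((c+0.055)/1.055)^2.4
  R: 142/255 ≈ 0.556863 > 0.04045 → ((0.556863+0.055)/1.055)^2.4 ≈ 0.270498
  G: 81/255 ≈ 0.317647 > 0.04045 → ((0.317647+0.055)/1.055)^2.4 ≈ 0.082283
  B: 237/255 ≈ 0.929412 > 0.04045 → ((0.929412+0.055)/1.055)^2.4 ≈ 0.846873
R_lin = 0.270498, G_lin = 0.082283, B_lin = 0.846873
L = 0.2126×R + 0.7152×G + 0.0722×B
L = 0.2126×0.270498 + 0.7152×0.082283 + 0.0722×0.846873
L ≈ 0.177501


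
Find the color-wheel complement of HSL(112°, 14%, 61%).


Complement = opposite side of color wheel = hue + 180°
H' = (112 + 180) mod 360 = 292°
S and L unchanged.
= HSL(292°, 14%, 61%)


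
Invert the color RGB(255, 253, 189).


Invert: (255-R, 255-G, 255-B)
R: 255-255 = 0
G: 255-253 = 2
B: 255-189 = 66
= RGB(0, 2, 66)


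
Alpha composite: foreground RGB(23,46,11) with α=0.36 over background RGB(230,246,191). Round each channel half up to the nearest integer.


C = α×F + (1-α)×B, with 1-α = 0.64
R: 0.36×23 + 0.64×230 = 8.28 + 147.20 = 155.48 → 155
G: 0.36×46 + 0.64×246 = 16.56 + 157.44 = 174.00 → 174
B: 0.36×11 + 0.64×191 = 3.96 + 122.24 = 126.20 → 126
= RGB(155, 174, 126)


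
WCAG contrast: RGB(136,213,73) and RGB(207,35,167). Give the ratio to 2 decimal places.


Linearize each sRGB channel c=v/255: c/12.92 if c ≤ 0.04045 else ((c+0.055)/1.055)^2.4
L = 0.2126×R_lin + 0.7152×G_lin + 0.0722×B_lin
Color 1 (136,213,73):
  R=136: 136/255≈0.5333 > 0.04045 → ((0.5333+0.055)/1.055)^2.4 ≈ 0.24620
  G=213: 213/255≈0.8353 > 0.04045 → ((0.8353+0.055)/1.055)^2.4 ≈ 0.66539
  B=73: 73/255≈0.2863 > 0.04045 → ((0.2863+0.055)/1.055)^2.4 ≈ 0.06663
  L1 = 0.2126×0.24620 + 0.7152×0.66539 + 0.0722×0.06663 ≈ 0.53304
Color 2 (207,35,167):
  R=207: 207/255≈0.8118 > 0.04045 → ((0.8118+0.055)/1.055)^2.4 ≈ 0.62396
  G=35: 35/255≈0.1373 > 0.04045 → ((0.1373+0.055)/1.055)^2.4 ≈ 0.01681
  B=167: 167/255≈0.6549 > 0.04045 → ((0.6549+0.055)/1.055)^2.4 ≈ 0.38643
  L2 = 0.2126×0.62396 + 0.7152×0.01681 + 0.0722×0.38643 ≈ 0.17257
Lighter = 0.53304, Darker = 0.17257
Ratio = (L_lighter + 0.05) / (L_darker + 0.05)
Ratio = (0.53304 + 0.05) / (0.17257 + 0.05) = 0.58304 / 0.22257 ≈ 2.6195
Ratio ≈ 2.62:1


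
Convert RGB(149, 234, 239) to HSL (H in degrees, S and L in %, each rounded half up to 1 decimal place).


Normalize: R'=149/255≈0.5843, G'=234/255≈0.9176, B'=239/255≈0.9373
Max=239/255, Min=149/255, Δ=Max-Min=90/255
L = (Max+Min)/2 = (239+149)/510 = 388/510 = 0.76078… → L = 76.1%
L > 0.5 → S = Δ/(2-Max-Min) = 90/(510-239-149) = 90/122 = 0.73770… → S = 73.8%
(the 1/255 factors cancel in S and H, so raw channel differences can be used)
Max is B' → H = 60 × ((R-G)/Δ + 4) = 60 × ((149-234)/90 + 4)
  -85/90 + 4 = -0.9444… + 4 = 3.0555…
  H = 60 × 3.0555… = 183.333…° → H = 183.3°
= HSL(183.3°, 73.8%, 76.1%)


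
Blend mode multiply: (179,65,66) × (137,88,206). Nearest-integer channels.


Multiply: C = A×B/255, rounded to nearest integer
R: 179×137/255 = 24523/255 ≈ 96.169 → 96
G: 65×88/255 = 5720/255 ≈ 22.431 → 22
B: 66×206/255 = 13596/255 ≈ 53.318 → 53
= RGB(96, 22, 53)


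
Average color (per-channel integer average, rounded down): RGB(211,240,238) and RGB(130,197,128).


Midpoint: each channel = ⌊(C₁+C₂)/2⌋
R: ⌊(211+130)/2⌋ = 170
G: ⌊(240+197)/2⌋ = 218
B: ⌊(238+128)/2⌋ = 183
= RGB(170, 218, 183)


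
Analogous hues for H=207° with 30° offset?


Base hue: 207°
Left analog: (207 - 30) mod 360 = 177°
Right analog: (207 + 30) mod 360 = 237°
Analogous hues = 177° and 237°


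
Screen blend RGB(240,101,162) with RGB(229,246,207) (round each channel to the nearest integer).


Screen: C = 255 - (255-A)×(255-B)/255, rounded to nearest integer
R: 255 - (255-240)×(255-229)/255 = 255 - 390/255 ≈ 255 - 1.529 = 253.471 → 253
G: 255 - (255-101)×(255-246)/255 = 255 - 1386/255 ≈ 255 - 5.435 = 249.565 → 250
B: 255 - (255-162)×(255-207)/255 = 255 - 4464/255 ≈ 255 - 17.506 = 237.494 → 237
= RGB(253, 250, 237)


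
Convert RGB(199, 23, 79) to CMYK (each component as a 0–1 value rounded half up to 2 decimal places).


R'=199/255≈0.7804, G'=23/255≈0.0902, B'=79/255≈0.3098
K = 1 - max(R',G',B') = 1 - 199/255 = 56/255 = 0.21960… → 0.22
(1-R'-K)/(1-K) simplifies to (max-R)/max with max = 199:
C = (199-199)/199 = 0/199 = 0 → 0.00
M = (199-23)/199 = 176/199 = 0.88442… → 0.88
Y = (199-79)/199 = 120/199 = 0.60301… → 0.60
= CMYK(0.00, 0.88, 0.60, 0.22)


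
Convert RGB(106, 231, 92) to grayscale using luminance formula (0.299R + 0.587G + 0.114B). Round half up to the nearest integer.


Gray = 0.299×R + 0.587×G + 0.114×B
Gray = 0.299×106 + 0.587×231 + 0.114×92
Gray = 31.694 + 135.597 + 10.488
Gray = 177.779 → round half up → 178
Gray = 178


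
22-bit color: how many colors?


Colors = 2^bits = 2^22
= 4,194,304 colors


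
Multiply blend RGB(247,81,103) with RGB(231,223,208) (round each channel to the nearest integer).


Multiply: C = A×B/255, rounded to nearest integer
R: 247×231/255 = 57057/255 ≈ 223.753 → 224
G: 81×223/255 = 18063/255 ≈ 70.835 → 71
B: 103×208/255 = 21424/255 ≈ 84.016 → 84
= RGB(224, 71, 84)


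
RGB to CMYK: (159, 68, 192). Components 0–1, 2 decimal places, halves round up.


R'=159/255≈0.6235, G'=68/255≈0.2667, B'=192/255≈0.7529
K = 1 - max(R',G',B') = 1 - 192/255 = 63/255 = 0.24705… → 0.25
(1-R'-K)/(1-K) simplifies to (max-R)/max with max = 192:
C = (192-159)/192 = 33/192 = 0.17187… → 0.17
M = (192-68)/192 = 124/192 = 0.64583… → 0.65
Y = (192-192)/192 = 0/192 = 0 → 0.00
= CMYK(0.17, 0.65, 0.00, 0.25)


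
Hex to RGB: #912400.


91 → 145 (R)
24 → 36 (G)
00 → 0 (B)
= RGB(145, 36, 0)


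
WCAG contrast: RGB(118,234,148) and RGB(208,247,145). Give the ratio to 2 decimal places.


Linearize each sRGB channel c=v/255: c/12.92 if c ≤ 0.04045 else ((c+0.055)/1.055)^2.4
L = 0.2126×R_lin + 0.7152×G_lin + 0.0722×B_lin
Color 1 (118,234,148):
  R=118: 118/255≈0.4627 > 0.04045 → ((0.4627+0.055)/1.055)^2.4 ≈ 0.18116
  G=234: 234/255≈0.9176 > 0.04045 → ((0.9176+0.055)/1.055)^2.4 ≈ 0.82279
  B=148: 148/255≈0.5804 > 0.04045 → ((0.5804+0.055)/1.055)^2.4 ≈ 0.29614
  L1 = 0.2126×0.18116 + 0.7152×0.82279 + 0.0722×0.29614 ≈ 0.64835
Color 2 (208,247,145):
  R=208: 208/255≈0.8157 > 0.04045 → ((0.8157+0.055)/1.055)^2.4 ≈ 0.63076
  G=247: 247/255≈0.9686 > 0.04045 → ((0.9686+0.055)/1.055)^2.4 ≈ 0.93011
  B=145: 145/255≈0.5686 > 0.04045 → ((0.5686+0.055)/1.055)^2.4 ≈ 0.28315
  L2 = 0.2126×0.63076 + 0.7152×0.93011 + 0.0722×0.28315 ≈ 0.81976
Lighter = 0.81976, Darker = 0.64835
Ratio = (L_lighter + 0.05) / (L_darker + 0.05)
Ratio = (0.81976 + 0.05) / (0.64835 + 0.05) = 0.86976 / 0.69835 ≈ 1.2454
Ratio ≈ 1.25:1


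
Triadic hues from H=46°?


Triadic: equally spaced at 120° intervals
H1 = 46°
H2 = (46 + 120) mod 360 = 166°
H3 = (46 + 240) mod 360 = 286°
Triadic = 46°, 166°, 286°


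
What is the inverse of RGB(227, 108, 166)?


Invert: (255-R, 255-G, 255-B)
R: 255-227 = 28
G: 255-108 = 147
B: 255-166 = 89
= RGB(28, 147, 89)


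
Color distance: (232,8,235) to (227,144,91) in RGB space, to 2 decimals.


d = √[(R₁-R₂)² + (G₁-G₂)² + (B₁-B₂)²]
d = √[(232-227)² + (8-144)² + (235-91)²]
d = √[25 + 18496 + 20736]
d = √39257
d ≈ 198.13


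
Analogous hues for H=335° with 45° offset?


Base hue: 335°
Left analog: (335 - 45) mod 360 = 290°
Right analog: (335 + 45) mod 360 = 20°
Analogous hues = 290° and 20°


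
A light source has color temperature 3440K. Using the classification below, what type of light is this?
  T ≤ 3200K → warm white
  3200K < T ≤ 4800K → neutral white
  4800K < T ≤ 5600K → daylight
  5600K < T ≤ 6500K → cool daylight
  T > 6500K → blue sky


Temperature: 3440K
3200K < 3440K ≤ 4800K → neutral white
Classification: neutral white


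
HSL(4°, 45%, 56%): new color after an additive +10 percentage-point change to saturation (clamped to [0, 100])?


Original S = 45%
Adjustment = +10 percentage points
New S = 45 + (10) = 55
Clamp to [0, 100] → 55
= HSL(4°, 55%, 56%)


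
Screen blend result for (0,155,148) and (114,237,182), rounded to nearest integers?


Screen: C = 255 - (255-A)×(255-B)/255, rounded to nearest integer
R: 255 - (255-0)×(255-114)/255 = 255 - 35955/255 ≈ 255 - 141.000 = 114.000 → 114
G: 255 - (255-155)×(255-237)/255 = 255 - 1800/255 ≈ 255 - 7.059 = 247.941 → 248
B: 255 - (255-148)×(255-182)/255 = 255 - 7811/255 ≈ 255 - 30.631 = 224.369 → 224
= RGB(114, 248, 224)


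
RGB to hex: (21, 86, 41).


R = 21 → 15 (hex)
G = 86 → 56 (hex)
B = 41 → 29 (hex)
Hex = #155629


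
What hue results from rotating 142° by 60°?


New hue = (H + rotation) mod 360
New hue = (142 + 60) mod 360
= 202 mod 360
= 202°


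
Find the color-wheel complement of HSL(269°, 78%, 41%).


Complement = opposite side of color wheel = hue + 180°
H' = (269 + 180) mod 360 = 89°
S and L unchanged.
= HSL(89°, 78%, 41%)


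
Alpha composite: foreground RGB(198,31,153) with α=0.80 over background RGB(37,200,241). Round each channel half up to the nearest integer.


C = α×F + (1-α)×B, with 1-α = 0.20
R: 0.80×198 + 0.20×37 = 158.40 + 7.40 = 165.80 → 166
G: 0.80×31 + 0.20×200 = 24.80 + 40.00 = 64.80 → 65
B: 0.80×153 + 0.20×241 = 122.40 + 48.20 = 170.60 → 171
= RGB(166, 65, 171)


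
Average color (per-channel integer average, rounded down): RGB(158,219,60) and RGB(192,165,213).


Midpoint: each channel = ⌊(C₁+C₂)/2⌋
R: ⌊(158+192)/2⌋ = 175
G: ⌊(219+165)/2⌋ = 192
B: ⌊(60+213)/2⌋ = 136
= RGB(175, 192, 136)


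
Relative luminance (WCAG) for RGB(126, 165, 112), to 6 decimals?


Linearize each channel (sRGB transfer function): c = v/255; c_lin = c/12.92 if c ≤ 0.04045, else ((c+0.055)/1.055)^2.4
  R: 126/255 ≈ 0.494118 > 0.04045 → ((0.494118+0.055)/1.055)^2.4 ≈ 0.208637
  G: 165/255 ≈ 0.647059 > 0.04045 → ((0.647059+0.055)/1.055)^2.4 ≈ 0.376262
  B: 112/255 ≈ 0.439216 > 0.04045 → ((0.439216+0.055)/1.055)^2.4 ≈ 0.162029
R_lin = 0.208637, G_lin = 0.376262, B_lin = 0.162029
L = 0.2126×R + 0.7152×G + 0.0722×B
L = 0.2126×0.208637 + 0.7152×0.376262 + 0.0722×0.162029
L ≈ 0.325157


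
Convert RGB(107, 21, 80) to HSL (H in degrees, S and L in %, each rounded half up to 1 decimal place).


Normalize: R'=107/255≈0.4196, G'=21/255≈0.0824, B'=80/255≈0.3137
Max=107/255, Min=21/255, Δ=Max-Min=86/255
L = (Max+Min)/2 = (107+21)/510 = 128/510 = 0.25098… → L = 25.1%
L ≤ 0.5 → S = Δ/(Max+Min) = 86/(107+21) = 86/128 = 0.67187… → S = 67.2%
(the 1/255 factors cancel in S and H, so raw channel differences can be used)
Max is R' → H = 60 × (((G-B)/Δ) mod 6) = 60 × (((21-80)/86) mod 6)
  (-59)/86 = -0.6860…; negative, so add 6 → 5.3139…
  H = 60 × 5.3139… = 318.837…° → H = 318.8°
= HSL(318.8°, 67.2%, 25.1%)


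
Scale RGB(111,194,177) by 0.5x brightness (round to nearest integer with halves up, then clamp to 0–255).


Multiply each channel by 0.5, round half up, clamp to [0, 255]
R: 111×0.5 = 55.5 → round → 56
G: 194×0.5 = 97
B: 177×0.5 = 88.5 → round → 89
= RGB(56, 97, 89)


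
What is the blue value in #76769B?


Color: #76769B
R = 76 = 118
G = 76 = 118
B = 9B = 155
Blue = 155


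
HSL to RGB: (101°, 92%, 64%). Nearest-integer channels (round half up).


H=101°, S=0.92, L=0.64
C = (1-|2L-1|)×S = (1-|0.28|)×0.92 = 0.6624
H' = H/60 = 101/60 ≈ 1.6833; X = C×(1-|H' mod 2 - 1|) = 0.20976
m = L - C/2 = 0.64 - 0.3312 = 0.3088
Sector ⌊H'⌋ = 1 → (R',G',B') = (0.20976, 0.6624, 0.0)
RGB = ((R'+m)×255, (G'+m)×255, (B'+m)×255) = (132.2328, 247.656, 78.744)
Round half up → RGB(132, 248, 79)


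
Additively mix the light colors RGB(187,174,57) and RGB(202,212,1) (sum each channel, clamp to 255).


Additive: each channel = min(255, C₁+C₂)
R: 187+202 = 389 → 255
G: 174+212 = 386 → 255
B: 57+1 = 58 → 58
= RGB(255, 255, 58)


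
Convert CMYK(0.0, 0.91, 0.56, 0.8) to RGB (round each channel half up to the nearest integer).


R = 255 × (1-C) × (1-K) = 255 × 1.00 × 0.20 = 51
G = 255 × (1-M) × (1-K) = 255 × 0.09 × 0.20 = 4.59 → 5
B = 255 × (1-Y) × (1-K) = 255 × 0.44 × 0.20 = 22.44 → 22
= RGB(51, 5, 22)


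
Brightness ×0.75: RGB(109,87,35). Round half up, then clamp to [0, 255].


Multiply each channel by 0.75, round half up, clamp to [0, 255]
R: 109×0.75 = 81.75 → round → 82
G: 87×0.75 = 65.25 → round → 65
B: 35×0.75 = 26.25 → round → 26
= RGB(82, 65, 26)


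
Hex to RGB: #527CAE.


52 → 82 (R)
7C → 124 (G)
AE → 174 (B)
= RGB(82, 124, 174)


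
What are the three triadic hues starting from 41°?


Triadic: equally spaced at 120° intervals
H1 = 41°
H2 = (41 + 120) mod 360 = 161°
H3 = (41 + 240) mod 360 = 281°
Triadic = 41°, 161°, 281°


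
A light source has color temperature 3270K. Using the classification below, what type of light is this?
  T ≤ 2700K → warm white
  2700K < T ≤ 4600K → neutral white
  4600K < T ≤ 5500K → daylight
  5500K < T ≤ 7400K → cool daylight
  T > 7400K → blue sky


Temperature: 3270K
2700K < 3270K ≤ 4600K → neutral white
Classification: neutral white


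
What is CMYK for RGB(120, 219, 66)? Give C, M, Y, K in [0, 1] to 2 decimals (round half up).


R'=120/255≈0.4706, G'=219/255≈0.8588, B'=66/255≈0.2588
K = 1 - max(R',G',B') = 1 - 219/255 = 36/255 = 0.14117… → 0.14
(1-R'-K)/(1-K) simplifies to (max-R)/max with max = 219:
C = (219-120)/219 = 99/219 = 0.45205… → 0.45
M = (219-219)/219 = 0/219 = 0 → 0.00
Y = (219-66)/219 = 153/219 = 0.69863… → 0.70
= CMYK(0.45, 0.00, 0.70, 0.14)


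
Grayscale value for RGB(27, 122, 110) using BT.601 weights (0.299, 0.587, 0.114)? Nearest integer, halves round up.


Gray = 0.299×R + 0.587×G + 0.114×B
Gray = 0.299×27 + 0.587×122 + 0.114×110
Gray = 8.073 + 71.614 + 12.540
Gray = 92.227 → round half up → 92
Gray = 92


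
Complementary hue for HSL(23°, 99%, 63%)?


Complement = opposite side of color wheel = hue + 180°
H' = (23 + 180) mod 360 = 203°
S and L unchanged.
= HSL(203°, 99%, 63%)


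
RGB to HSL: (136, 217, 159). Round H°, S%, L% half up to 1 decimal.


Normalize: R'=136/255≈0.5333, G'=217/255≈0.8510, B'=159/255≈0.6235
Max=217/255, Min=136/255, Δ=Max-Min=81/255
L = (Max+Min)/2 = (217+136)/510 = 353/510 = 0.69215… → L = 69.2%
L > 0.5 → S = Δ/(2-Max-Min) = 81/(510-217-136) = 81/157 = 0.51592… → S = 51.6%
(the 1/255 factors cancel in S and H, so raw channel differences can be used)
Max is G' → H = 60 × ((B-R)/Δ + 2) = 60 × ((159-136)/81 + 2)
  23/81 + 2 = 0.2839… + 2 = 2.2839…
  H = 60 × 2.2839… = 137.037…° → H = 137.0°
= HSL(137.0°, 51.6%, 69.2%)


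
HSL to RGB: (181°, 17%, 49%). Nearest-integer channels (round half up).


H=181°, S=0.17, L=0.49
C = (1-|2L-1|)×S = (1-|-0.02|)×0.17 = 0.1666
H' = H/60 = 181/60 ≈ 3.0167; X = C×(1-|H' mod 2 - 1|) ≈ 0.1638
m = L - C/2 = 0.49 - 0.0833 = 0.4067
Sector ⌊H'⌋ = 3 → (R',G',B') = (0.0, ≈0.1638, 0.1666)
RGB = ((R'+m)×255, (G'+m)×255, (B'+m)×255) = (103.7085, 145.48345, 146.1915)
Round half up → RGB(104, 145, 146)


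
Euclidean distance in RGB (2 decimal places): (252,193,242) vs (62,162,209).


d = √[(R₁-R₂)² + (G₁-G₂)² + (B₁-B₂)²]
d = √[(252-62)² + (193-162)² + (242-209)²]
d = √[36100 + 961 + 1089]
d = √38150
d ≈ 195.32


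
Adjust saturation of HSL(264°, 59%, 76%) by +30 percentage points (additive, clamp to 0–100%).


Original S = 59%
Adjustment = +30 percentage points
New S = 59 + (30) = 89
Clamp to [0, 100] → 89
= HSL(264°, 89%, 76%)


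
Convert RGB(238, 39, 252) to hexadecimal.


R = 238 → EE (hex)
G = 39 → 27 (hex)
B = 252 → FC (hex)
Hex = #EE27FC


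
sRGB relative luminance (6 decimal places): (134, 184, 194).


Linearize each channel (sRGB transfer function): c = v/255; c_lin = c/12.92 if c ≤ 0.04045, else ((c+0.055)/1.055)^2.4
  R: 134/255 ≈ 0.525490 > 0.04045 → ((0.525490+0.055)/1.055)^2.4 ≈ 0.238398
  G: 184/255 ≈ 0.721569 > 0.04045 → ((0.721569+0.055)/1.055)^2.4 ≈ 0.479320
  B: 194/255 ≈ 0.760784 > 0.04045 → ((0.760784+0.055)/1.055)^2.4 ≈ 0.539479
R_lin = 0.238398, G_lin = 0.479320, B_lin = 0.539479
L = 0.2126×R + 0.7152×G + 0.0722×B
L = 0.2126×0.238398 + 0.7152×0.479320 + 0.0722×0.539479
L ≈ 0.432444


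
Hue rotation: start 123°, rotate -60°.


New hue = (H + rotation) mod 360
New hue = (123 -60) mod 360
= 63 mod 360
= 63°


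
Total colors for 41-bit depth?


Colors = 2^bits = 2^41
= 2,199,023,255,552 colors


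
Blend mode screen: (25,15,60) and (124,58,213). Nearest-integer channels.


Screen: C = 255 - (255-A)×(255-B)/255, rounded to nearest integer
R: 255 - (255-25)×(255-124)/255 = 255 - 30130/255 ≈ 255 - 118.157 = 136.843 → 137
G: 255 - (255-15)×(255-58)/255 = 255 - 47280/255 ≈ 255 - 185.412 = 69.588 → 70
B: 255 - (255-60)×(255-213)/255 = 255 - 8190/255 ≈ 255 - 32.118 = 222.882 → 223
= RGB(137, 70, 223)


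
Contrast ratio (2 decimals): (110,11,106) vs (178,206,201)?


Linearize each sRGB channel c=v/255: c/12.92 if c ≤ 0.04045 else ((c+0.055)/1.055)^2.4
L = 0.2126×R_lin + 0.7152×G_lin + 0.0722×B_lin
Color 1 (110,11,106):
  R=110: 110/255≈0.4314 > 0.04045 → ((0.4314+0.055)/1.055)^2.4 ≈ 0.15593
  G=11: 11/255≈0.0431 > 0.04045 → ((0.0431+0.055)/1.055)^2.4 ≈ 0.00335
  B=106: 106/255≈0.4157 > 0.04045 → ((0.4157+0.055)/1.055)^2.4 ≈ 0.14413
  L1 = 0.2126×0.15593 + 0.7152×0.00335 + 0.0722×0.14413 ≈ 0.04595
Color 2 (178,206,201):
  R=178: 178/255≈0.6980 > 0.04045 → ((0.6980+0.055)/1.055)^2.4 ≈ 0.44520
  G=206: 206/255≈0.8078 > 0.04045 → ((0.8078+0.055)/1.055)^2.4 ≈ 0.61721
  B=201: 201/255≈0.7882 > 0.04045 → ((0.7882+0.055)/1.055)^2.4 ≈ 0.58408
  L2 = 0.2126×0.44520 + 0.7152×0.61721 + 0.0722×0.58408 ≈ 0.57825
Lighter = 0.57825, Darker = 0.04595
Ratio = (L_lighter + 0.05) / (L_darker + 0.05)
Ratio = (0.57825 + 0.05) / (0.04595 + 0.05) = 0.62825 / 0.09595 ≈ 6.5477
Ratio ≈ 6.55:1


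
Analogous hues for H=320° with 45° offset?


Base hue: 320°
Left analog: (320 - 45) mod 360 = 275°
Right analog: (320 + 45) mod 360 = 5°
Analogous hues = 275° and 5°


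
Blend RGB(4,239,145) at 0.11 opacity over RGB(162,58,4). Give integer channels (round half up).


C = α×F + (1-α)×B, with 1-α = 0.89
R: 0.11×4 + 0.89×162 = 0.44 + 144.18 = 144.62 → 145
G: 0.11×239 + 0.89×58 = 26.29 + 51.62 = 77.91 → 78
B: 0.11×145 + 0.89×4 = 15.95 + 3.56 = 19.51 → 20
= RGB(145, 78, 20)


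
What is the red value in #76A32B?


Color: #76A32B
R = 76 = 118
G = A3 = 163
B = 2B = 43
Red = 118


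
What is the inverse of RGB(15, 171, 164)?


Invert: (255-R, 255-G, 255-B)
R: 255-15 = 240
G: 255-171 = 84
B: 255-164 = 91
= RGB(240, 84, 91)


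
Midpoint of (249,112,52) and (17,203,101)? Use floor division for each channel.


Midpoint: each channel = ⌊(C₁+C₂)/2⌋
R: ⌊(249+17)/2⌋ = 133
G: ⌊(112+203)/2⌋ = 157
B: ⌊(52+101)/2⌋ = 76
= RGB(133, 157, 76)


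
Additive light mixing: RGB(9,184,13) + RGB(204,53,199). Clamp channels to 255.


Additive: each channel = min(255, C₁+C₂)
R: 9+204 = 213 → 213
G: 184+53 = 237 → 237
B: 13+199 = 212 → 212
= RGB(213, 237, 212)


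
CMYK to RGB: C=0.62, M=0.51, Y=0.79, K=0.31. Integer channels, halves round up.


R = 255 × (1-C) × (1-K) = 255 × 0.38 × 0.69 = 66.861 → 67
G = 255 × (1-M) × (1-K) = 255 × 0.49 × 0.69 = 86.2155 → 86
B = 255 × (1-Y) × (1-K) = 255 × 0.21 × 0.69 = 36.9495 → 37
= RGB(67, 86, 37)


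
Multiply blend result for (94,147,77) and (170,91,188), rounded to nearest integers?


Multiply: C = A×B/255, rounded to nearest integer
R: 94×170/255 = 15980/255 ≈ 62.667 → 63
G: 147×91/255 = 13377/255 ≈ 52.459 → 52
B: 77×188/255 = 14476/255 ≈ 56.769 → 57
= RGB(63, 52, 57)


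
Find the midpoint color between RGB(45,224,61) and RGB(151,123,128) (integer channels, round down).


Midpoint: each channel = ⌊(C₁+C₂)/2⌋
R: ⌊(45+151)/2⌋ = 98
G: ⌊(224+123)/2⌋ = 173
B: ⌊(61+128)/2⌋ = 94
= RGB(98, 173, 94)


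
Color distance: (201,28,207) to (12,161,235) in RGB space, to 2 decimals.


d = √[(R₁-R₂)² + (G₁-G₂)² + (B₁-B₂)²]
d = √[(201-12)² + (28-161)² + (207-235)²]
d = √[35721 + 17689 + 784]
d = √54194
d ≈ 232.80


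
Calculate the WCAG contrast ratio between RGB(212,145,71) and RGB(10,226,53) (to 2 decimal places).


Linearize each sRGB channel c=v/255: c/12.92 if c ≤ 0.04045 else ((c+0.055)/1.055)^2.4
L = 0.2126×R_lin + 0.7152×G_lin + 0.0722×B_lin
Color 1 (212,145,71):
  R=212: 212/255≈0.8314 > 0.04045 → ((0.8314+0.055)/1.055)^2.4 ≈ 0.65837
  G=145: 145/255≈0.5686 > 0.04045 → ((0.5686+0.055)/1.055)^2.4 ≈ 0.28315
  B=71: 71/255≈0.2784 > 0.04045 → ((0.2784+0.055)/1.055)^2.4 ≈ 0.06301
  L1 = 0.2126×0.65837 + 0.7152×0.28315 + 0.0722×0.06301 ≈ 0.34703
Color 2 (10,226,53):
  R=10: 10/255≈0.0392 ≤ 0.04045 → 0.0392/12.92 ≈ 0.00304
  G=226: 226/255≈0.8863 > 0.04045 → ((0.8863+0.055)/1.055)^2.4 ≈ 0.76052
  B=53: 53/255≈0.2078 > 0.04045 → ((0.2078+0.055)/1.055)^2.4 ≈ 0.03560
  L2 = 0.2126×0.00304 + 0.7152×0.76052 + 0.0722×0.03560 ≈ 0.54714
Lighter = 0.54714, Darker = 0.34703
Ratio = (L_lighter + 0.05) / (L_darker + 0.05)
Ratio = (0.54714 + 0.05) / (0.34703 + 0.05) = 0.59714 / 0.39703 ≈ 1.5040
Ratio ≈ 1.50:1


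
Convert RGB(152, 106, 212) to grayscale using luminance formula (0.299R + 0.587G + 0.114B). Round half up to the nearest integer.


Gray = 0.299×R + 0.587×G + 0.114×B
Gray = 0.299×152 + 0.587×106 + 0.114×212
Gray = 45.448 + 62.222 + 24.168
Gray = 131.838 → round half up → 132
Gray = 132


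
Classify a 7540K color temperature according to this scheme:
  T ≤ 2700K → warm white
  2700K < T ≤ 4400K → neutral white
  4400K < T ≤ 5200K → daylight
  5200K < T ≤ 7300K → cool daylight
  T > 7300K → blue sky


Temperature: 7540K
7540K > 7300K → blue sky
Classification: blue sky


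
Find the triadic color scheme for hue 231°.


Triadic: equally spaced at 120° intervals
H1 = 231°
H2 = (231 + 120) mod 360 = 351°
H3 = (231 + 240) mod 360 = 111°
Triadic = 231°, 351°, 111°


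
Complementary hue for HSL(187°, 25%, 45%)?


Complement = opposite side of color wheel = hue + 180°
H' = (187 + 180) mod 360 = 7°
S and L unchanged.
= HSL(7°, 25%, 45%)


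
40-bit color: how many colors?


Colors = 2^bits = 2^40
= 1,099,511,627,776 colors


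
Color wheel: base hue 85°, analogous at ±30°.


Base hue: 85°
Left analog: (85 - 30) mod 360 = 55°
Right analog: (85 + 30) mod 360 = 115°
Analogous hues = 55° and 115°


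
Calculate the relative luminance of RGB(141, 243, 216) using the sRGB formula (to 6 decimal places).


Linearize each channel (sRGB transfer function): c = v/255; c_lin = c/12.92 if c ≤ 0.04045, else ((c+0.055)/1.055)^2.4
  R: 141/255 ≈ 0.552941 > 0.04045 → ((0.552941+0.055)/1.055)^2.4 ≈ 0.266356
  G: 243/255 ≈ 0.952941 > 0.04045 → ((0.952941+0.055)/1.055)^2.4 ≈ 0.896269
  B: 216/255 ≈ 0.847059 > 0.04045 → ((0.847059+0.055)/1.055)^2.4 ≈ 0.686685
R_lin = 0.266356, G_lin = 0.896269, B_lin = 0.686685
L = 0.2126×R + 0.7152×G + 0.0722×B
L = 0.2126×0.266356 + 0.7152×0.896269 + 0.0722×0.686685
L ≈ 0.747218


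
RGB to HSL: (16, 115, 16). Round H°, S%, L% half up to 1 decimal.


Normalize: R'=16/255≈0.0627, G'=115/255≈0.4510, B'=16/255≈0.0627
Max=115/255, Min=16/255, Δ=Max-Min=99/255
L = (Max+Min)/2 = (115+16)/510 = 131/510 = 0.25686… → L = 25.7%
L ≤ 0.5 → S = Δ/(Max+Min) = 99/(115+16) = 99/131 = 0.75572… → S = 75.6%
(the 1/255 factors cancel in S and H, so raw channel differences can be used)
Max is G' → H = 60 × ((B-R)/Δ + 2) = 60 × ((16-16)/99 + 2)
  0/99 + 2 = 0 + 2 = 2
  H = 60 × 2 = 120° → H = 120.0°
= HSL(120.0°, 75.6%, 25.7%)


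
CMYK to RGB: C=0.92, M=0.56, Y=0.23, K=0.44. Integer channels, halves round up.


R = 255 × (1-C) × (1-K) = 255 × 0.08 × 0.56 = 11.424 → 11
G = 255 × (1-M) × (1-K) = 255 × 0.44 × 0.56 = 62.832 → 63
B = 255 × (1-Y) × (1-K) = 255 × 0.77 × 0.56 = 109.956 → 110
= RGB(11, 63, 110)


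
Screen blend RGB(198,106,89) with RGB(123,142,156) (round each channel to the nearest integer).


Screen: C = 255 - (255-A)×(255-B)/255, rounded to nearest integer
R: 255 - (255-198)×(255-123)/255 = 255 - 7524/255 ≈ 255 - 29.506 = 225.494 → 225
G: 255 - (255-106)×(255-142)/255 = 255 - 16837/255 ≈ 255 - 66.027 = 188.973 → 189
B: 255 - (255-89)×(255-156)/255 = 255 - 16434/255 ≈ 255 - 64.447 = 190.553 → 191
= RGB(225, 189, 191)


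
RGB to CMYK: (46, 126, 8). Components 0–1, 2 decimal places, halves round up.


R'=46/255≈0.1804, G'=126/255≈0.4941, B'=8/255≈0.0314
K = 1 - max(R',G',B') = 1 - 126/255 = 129/255 = 0.50588… → 0.51
(1-R'-K)/(1-K) simplifies to (max-R)/max with max = 126:
C = (126-46)/126 = 80/126 = 0.63492… → 0.63
M = (126-126)/126 = 0/126 = 0 → 0.00
Y = (126-8)/126 = 118/126 = 0.93650… → 0.94
= CMYK(0.63, 0.00, 0.94, 0.51)


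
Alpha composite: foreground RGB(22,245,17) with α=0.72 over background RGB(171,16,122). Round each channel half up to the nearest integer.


C = α×F + (1-α)×B, with 1-α = 0.28
R: 0.72×22 + 0.28×171 = 15.84 + 47.88 = 63.72 → 64
G: 0.72×245 + 0.28×16 = 176.40 + 4.48 = 180.88 → 181
B: 0.72×17 + 0.28×122 = 12.24 + 34.16 = 46.40 → 46
= RGB(64, 181, 46)


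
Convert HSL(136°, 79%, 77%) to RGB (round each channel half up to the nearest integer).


H=136°, S=0.79, L=0.77
C = (1-|2L-1|)×S = (1-|0.54|)×0.79 = 0.3634
H' = H/60 = 136/60 ≈ 2.2667; X = C×(1-|H' mod 2 - 1|) ≈ 0.0969
m = L - C/2 = 0.77 - 0.1817 = 0.5883
Sector ⌊H'⌋ = 2 → (R',G',B') = (0.0, 0.3634, ≈0.0969)
RGB = ((R'+m)×255, (G'+m)×255, (B'+m)×255) = (150.0165, 242.6835, 174.7277)
Round half up → RGB(150, 243, 175)


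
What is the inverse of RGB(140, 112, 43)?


Invert: (255-R, 255-G, 255-B)
R: 255-140 = 115
G: 255-112 = 143
B: 255-43 = 212
= RGB(115, 143, 212)


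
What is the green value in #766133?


Color: #766133
R = 76 = 118
G = 61 = 97
B = 33 = 51
Green = 97


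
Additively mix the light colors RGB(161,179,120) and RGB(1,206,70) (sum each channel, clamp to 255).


Additive: each channel = min(255, C₁+C₂)
R: 161+1 = 162 → 162
G: 179+206 = 385 → 255
B: 120+70 = 190 → 190
= RGB(162, 255, 190)


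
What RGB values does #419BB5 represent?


41 → 65 (R)
9B → 155 (G)
B5 → 181 (B)
= RGB(65, 155, 181)


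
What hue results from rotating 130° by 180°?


New hue = (H + rotation) mod 360
New hue = (130 + 180) mod 360
= 310 mod 360
= 310°


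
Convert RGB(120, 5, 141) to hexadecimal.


R = 120 → 78 (hex)
G = 5 → 05 (hex)
B = 141 → 8D (hex)
Hex = #78058D


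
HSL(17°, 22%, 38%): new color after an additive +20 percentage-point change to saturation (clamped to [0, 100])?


Original S = 22%
Adjustment = +20 percentage points
New S = 22 + (20) = 42
Clamp to [0, 100] → 42
= HSL(17°, 42%, 38%)


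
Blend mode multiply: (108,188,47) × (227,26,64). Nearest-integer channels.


Multiply: C = A×B/255, rounded to nearest integer
R: 108×227/255 = 24516/255 ≈ 96.141 → 96
G: 188×26/255 = 4888/255 ≈ 19.169 → 19
B: 47×64/255 = 3008/255 ≈ 11.796 → 12
= RGB(96, 19, 12)


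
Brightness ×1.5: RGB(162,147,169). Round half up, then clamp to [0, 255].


Multiply each channel by 1.5, round half up, clamp to [0, 255]
R: 162×1.5 = 243
G: 147×1.5 = 220.5 → round → 221
B: 169×1.5 = 253.5 → round → 254
= RGB(243, 221, 254)


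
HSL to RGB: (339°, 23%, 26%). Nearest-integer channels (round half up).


H=339°, S=0.23, L=0.26
C = (1-|2L-1|)×S = (1-|-0.48|)×0.23 = 0.1196
H' = H/60 = 339/60 ≈ 5.6500; X = C×(1-|H' mod 2 - 1|) = 0.04186
m = L - C/2 = 0.26 - 0.0598 = 0.2002
Sector ⌊H'⌋ = 5 → (R',G',B') = (0.1196, 0.0, 0.04186)
RGB = ((R'+m)×255, (G'+m)×255, (B'+m)×255) = (81.549, 51.051, 61.7253)
Round half up → RGB(82, 51, 62)


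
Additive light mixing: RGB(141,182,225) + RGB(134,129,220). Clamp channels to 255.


Additive: each channel = min(255, C₁+C₂)
R: 141+134 = 275 → 255
G: 182+129 = 311 → 255
B: 225+220 = 445 → 255
= RGB(255, 255, 255)


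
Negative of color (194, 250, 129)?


Invert: (255-R, 255-G, 255-B)
R: 255-194 = 61
G: 255-250 = 5
B: 255-129 = 126
= RGB(61, 5, 126)


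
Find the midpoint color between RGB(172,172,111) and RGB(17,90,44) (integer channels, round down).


Midpoint: each channel = ⌊(C₁+C₂)/2⌋
R: ⌊(172+17)/2⌋ = 94
G: ⌊(172+90)/2⌋ = 131
B: ⌊(111+44)/2⌋ = 77
= RGB(94, 131, 77)


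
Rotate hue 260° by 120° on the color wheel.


New hue = (H + rotation) mod 360
New hue = (260 + 120) mod 360
= 380 mod 360
= 20°


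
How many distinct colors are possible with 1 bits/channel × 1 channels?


Total bits = 1 bits/channel × 1 channels = 1 bits
Distinct colors = 2^1
= 2 colors


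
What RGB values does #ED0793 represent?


ED → 237 (R)
07 → 7 (G)
93 → 147 (B)
= RGB(237, 7, 147)


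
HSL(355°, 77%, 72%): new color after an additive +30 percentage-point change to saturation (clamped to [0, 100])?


Original S = 77%
Adjustment = +30 percentage points
New S = 77 + (30) = 107
Clamp to [0, 100] → 100
= HSL(355°, 100%, 72%)


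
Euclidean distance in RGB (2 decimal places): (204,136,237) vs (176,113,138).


d = √[(R₁-R₂)² + (G₁-G₂)² + (B₁-B₂)²]
d = √[(204-176)² + (136-113)² + (237-138)²]
d = √[784 + 529 + 9801]
d = √11114
d ≈ 105.42


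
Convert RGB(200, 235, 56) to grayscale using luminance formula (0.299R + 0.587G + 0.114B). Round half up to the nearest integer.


Gray = 0.299×R + 0.587×G + 0.114×B
Gray = 0.299×200 + 0.587×235 + 0.114×56
Gray = 59.800 + 137.945 + 6.384
Gray = 204.129 → round half up → 204
Gray = 204


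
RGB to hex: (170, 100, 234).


R = 170 → AA (hex)
G = 100 → 64 (hex)
B = 234 → EA (hex)
Hex = #AA64EA


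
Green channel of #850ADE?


Color: #850ADE
R = 85 = 133
G = 0A = 10
B = DE = 222
Green = 10


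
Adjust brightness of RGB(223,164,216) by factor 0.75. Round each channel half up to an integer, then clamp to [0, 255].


Multiply each channel by 0.75, round half up, clamp to [0, 255]
R: 223×0.75 = 167.25 → round → 167
G: 164×0.75 = 123
B: 216×0.75 = 162
= RGB(167, 123, 162)


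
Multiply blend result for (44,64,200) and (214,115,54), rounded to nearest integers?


Multiply: C = A×B/255, rounded to nearest integer
R: 44×214/255 = 9416/255 ≈ 36.925 → 37
G: 64×115/255 = 7360/255 ≈ 28.863 → 29
B: 200×54/255 = 10800/255 ≈ 42.353 → 42
= RGB(37, 29, 42)


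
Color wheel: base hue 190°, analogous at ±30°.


Base hue: 190°
Left analog: (190 - 30) mod 360 = 160°
Right analog: (190 + 30) mod 360 = 220°
Analogous hues = 160° and 220°


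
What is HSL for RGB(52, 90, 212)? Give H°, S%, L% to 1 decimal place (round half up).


Normalize: R'=52/255≈0.2039, G'=90/255≈0.3529, B'=212/255≈0.8314
Max=212/255, Min=52/255, Δ=Max-Min=160/255
L = (Max+Min)/2 = (212+52)/510 = 264/510 = 0.51764… → L = 51.8%
L > 0.5 → S = Δ/(2-Max-Min) = 160/(510-212-52) = 160/246 = 0.65040… → S = 65.0%
(the 1/255 factors cancel in S and H, so raw channel differences can be used)
Max is B' → H = 60 × ((R-G)/Δ + 4) = 60 × ((52-90)/160 + 4)
  -38/160 + 4 = -0.2375 + 4 = 3.7625
  H = 60 × 3.7625 = 225.75° → H = 225.8°
= HSL(225.8°, 65.0%, 51.8%)
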